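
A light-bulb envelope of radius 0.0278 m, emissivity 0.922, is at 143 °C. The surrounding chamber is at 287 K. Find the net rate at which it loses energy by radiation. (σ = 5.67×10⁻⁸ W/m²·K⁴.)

Q ≈ 11.8 W

A = 4πr² = 4π × (0.0278)² = 9.71×10^-3 m².
Convert: 143 °C = 416 K.
Q = εσA(T⁴ − T_s⁴). T⁴ − T_s⁴ = (416)⁴ − (287)⁴ = 2.99×10^10 − 6.78×10^9 = 2.32×10^10 K⁴.
Q = 0.922 × 5.67×10⁻⁸ × 9.71×10^-3 × 2.32×10^10 = 11.8 W.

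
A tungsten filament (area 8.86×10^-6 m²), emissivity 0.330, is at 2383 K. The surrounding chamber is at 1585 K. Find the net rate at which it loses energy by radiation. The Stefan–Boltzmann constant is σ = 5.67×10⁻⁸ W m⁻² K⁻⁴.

Q = εσA(T⁴ − T_s⁴). T⁴ − T_s⁴ = (2383)⁴ − (1585)⁴ = 3.22×10^13 − 6.31×10^12 = 2.59×10^13 K⁴.
Q = 0.330 × 5.67×10⁻⁸ × 8.86×10^-6 × 2.59×10^13 = 4.30 W.

Q ≈ 4.30 W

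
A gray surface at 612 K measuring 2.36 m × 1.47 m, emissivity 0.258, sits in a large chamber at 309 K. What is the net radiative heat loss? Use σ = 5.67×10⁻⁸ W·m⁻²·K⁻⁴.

Q ≈ 6660 W

A = 2.36 × 1.47 = 3.47 m².
Q = εσA(T⁴ − T_s⁴). T⁴ − T_s⁴ = (612)⁴ − (309)⁴ = 1.40×10^11 − 9.12×10^9 = 1.31×10^11 K⁴.
Q = 0.258 × 5.67×10⁻⁸ × 3.47 × 1.31×10^11 = 6660 W.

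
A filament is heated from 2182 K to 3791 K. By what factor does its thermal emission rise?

P ∝ T⁴, so the ratio is (3791/2182)⁴ = (1.737)⁴ = 9.11.

ratio ≈ 9.11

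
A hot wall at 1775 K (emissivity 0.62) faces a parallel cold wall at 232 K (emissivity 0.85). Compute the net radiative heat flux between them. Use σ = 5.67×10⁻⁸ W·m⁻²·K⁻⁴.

For two large parallel gray plates, q = σ(T₁⁴ − T₂⁴) / (1/ε₁ + 1/ε₂ − 1).
1/ε₁ + 1/ε₂ − 1 = 1/0.62 + 1/0.85 − 1 = 1.789.
T₁⁴ − T₂⁴ = 9.93×10^12 − 2.90×10^9 = 9.92×10^12 K⁴.
q = 5.67×10⁻⁸ × 9.92×10^12 / 1.789 = 3.14×10^5 W/m².

q ≈ 3.14×10^5 W/m²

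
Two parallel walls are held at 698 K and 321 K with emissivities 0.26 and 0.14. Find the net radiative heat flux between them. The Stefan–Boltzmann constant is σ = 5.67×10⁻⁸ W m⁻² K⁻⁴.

For two large parallel gray plates, q = σ(T₁⁴ − T₂⁴) / (1/ε₁ + 1/ε₂ − 1).
1/ε₁ + 1/ε₂ − 1 = 1/0.26 + 1/0.14 − 1 = 9.989.
T₁⁴ − T₂⁴ = 2.37×10^11 − 1.06×10^10 = 2.27×10^11 K⁴.
q = 5.67×10⁻⁸ × 2.27×10^11 / 9.989 = 1290 W/m².

q ≈ 1290 W/m²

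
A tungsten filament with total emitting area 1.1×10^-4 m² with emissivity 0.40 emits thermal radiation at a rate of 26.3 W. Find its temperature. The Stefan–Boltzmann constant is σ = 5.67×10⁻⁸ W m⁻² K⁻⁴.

T ≈ 1800 K

From P = εσAT⁴, T = (P / εσA)^(1/4) = (26.3 / (0.40 × 5.67×10⁻⁸ × 1.10×10^-4))^(1/4).
T = (1.05×10^13)^(1/4) = 1800 K.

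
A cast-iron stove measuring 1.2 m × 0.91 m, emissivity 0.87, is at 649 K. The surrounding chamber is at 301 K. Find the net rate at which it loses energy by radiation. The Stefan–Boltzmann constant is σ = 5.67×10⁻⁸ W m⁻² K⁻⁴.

A = 1.2 × 0.91 = 1.09 m².
Q = εσA(T⁴ − T_s⁴). T⁴ − T_s⁴ = (649)⁴ − (301)⁴ = 1.77×10^11 − 8.21×10^9 = 1.69×10^11 K⁴.
Q = 0.87 × 5.67×10⁻⁸ × 1.09 × 1.69×10^11 = 9110 W.

Q ≈ 9110 W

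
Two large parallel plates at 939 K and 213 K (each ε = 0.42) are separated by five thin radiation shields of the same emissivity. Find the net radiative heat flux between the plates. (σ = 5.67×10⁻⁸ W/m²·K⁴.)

Each of the 6 gaps contributes resistance (2/ε − 1) = 2/0.42 − 1 = 3.762; total = 22.57.
q = σ(T₁⁴ − T₂⁴) / 22.57 = 5.67×10⁻⁸ × 7.75×10^11 / 22.57 = 1950 W/m².

q ≈ 1950 W/m²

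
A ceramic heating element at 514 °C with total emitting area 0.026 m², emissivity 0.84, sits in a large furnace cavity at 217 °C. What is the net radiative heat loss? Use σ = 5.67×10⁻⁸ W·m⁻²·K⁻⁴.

Q ≈ 404 W

Convert: 514 °C = 787 K; 217 °C = 490 K.
Q = εσA(T⁴ − T_s⁴). T⁴ − T_s⁴ = (787)⁴ − (490)⁴ = 3.84×10^11 − 5.76×10^10 = 3.26×10^11 K⁴.
Q = 0.84 × 5.67×10⁻⁸ × 0.0260 × 3.26×10^11 = 404 W.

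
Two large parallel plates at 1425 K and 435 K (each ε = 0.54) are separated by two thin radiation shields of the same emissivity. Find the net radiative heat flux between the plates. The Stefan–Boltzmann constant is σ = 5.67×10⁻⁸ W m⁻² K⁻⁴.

q ≈ 28600 W/m²

Each of the 3 gaps contributes resistance (2/ε − 1) = 2/0.54 − 1 = 2.704; total = 8.111.
q = σ(T₁⁴ − T₂⁴) / 8.111 = 5.67×10⁻⁸ × 4.09×10^12 / 8.111 = 28600 W/m².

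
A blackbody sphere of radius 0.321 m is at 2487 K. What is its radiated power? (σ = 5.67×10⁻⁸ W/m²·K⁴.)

P ≈ 2.81×10^6 W

A = 4πr² = 4π × (0.321)² = 1.29 m².
P = σAT⁴ = 5.67×10⁻⁸ × 1.29 × (2487)⁴ = 5.67×10⁻⁸ × 1.29 × 3.83×10^13.
P = 2.81×10^6 W.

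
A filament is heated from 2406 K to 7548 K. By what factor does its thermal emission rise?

ratio ≈ 96.9

P ∝ T⁴, so the ratio is (7548/2406)⁴ = (3.137)⁴ = 96.9.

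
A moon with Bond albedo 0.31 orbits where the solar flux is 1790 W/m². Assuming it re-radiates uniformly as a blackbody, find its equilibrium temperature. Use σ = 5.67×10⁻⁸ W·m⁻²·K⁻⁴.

Power absorbed = (1−a)S·πR²; power emitted = 4πR²σT⁴. Equating and cancelling πR²:
T = ((1−a)S / 4σ)^(1/4) = (1240 / (4 × 5.67×10⁻⁸))^(1/4) = (5.45×10^9)^(1/4).
T = 272 K.

T ≈ 272 K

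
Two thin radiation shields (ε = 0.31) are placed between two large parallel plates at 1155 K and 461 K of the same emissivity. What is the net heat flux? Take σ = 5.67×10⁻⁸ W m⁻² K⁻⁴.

q ≈ 6010 W/m²

Each of the 3 gaps contributes resistance (2/ε − 1) = 2/0.31 − 1 = 5.452; total = 16.35.
q = σ(T₁⁴ − T₂⁴) / 16.35 = 5.67×10⁻⁸ × 1.73×10^12 / 16.35 = 6010 W/m².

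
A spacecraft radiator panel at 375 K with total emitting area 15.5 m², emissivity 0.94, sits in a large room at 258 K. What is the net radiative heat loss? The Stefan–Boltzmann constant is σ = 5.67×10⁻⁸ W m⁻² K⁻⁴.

Q = εσA(T⁴ − T_s⁴). T⁴ − T_s⁴ = (375)⁴ − (258)⁴ = 1.98×10^10 − 4.43×10^9 = 1.53×10^10 K⁴.
Q = 0.94 × 5.67×10⁻⁸ × 15.5 × 1.53×10^10 = 12700 W.

Q ≈ 12700 W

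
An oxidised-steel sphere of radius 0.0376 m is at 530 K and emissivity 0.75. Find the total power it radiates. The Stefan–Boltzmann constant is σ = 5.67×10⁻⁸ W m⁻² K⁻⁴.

A = 4πr² = 4π × (0.0376)² = 0.0178 m².
Stefan–Boltzmann: P = εσAT⁴ = 0.75 × 5.67×10⁻⁸ × 0.0178 × (530)⁴ = 0.75 × 5.67×10⁻⁸ × 0.0178 × 7.89×10^10.
P = 59.6 W.

P ≈ 59.6 W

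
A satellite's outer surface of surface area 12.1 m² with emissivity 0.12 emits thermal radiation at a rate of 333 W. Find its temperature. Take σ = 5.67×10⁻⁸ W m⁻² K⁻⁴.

T ≈ 252 K

From P = εσAT⁴, T = (P / εσA)^(1/4) = (333 / (0.12 × 5.67×10⁻⁸ × 12.1))^(1/4).
T = (4.04×10^9)^(1/4) = 252 K.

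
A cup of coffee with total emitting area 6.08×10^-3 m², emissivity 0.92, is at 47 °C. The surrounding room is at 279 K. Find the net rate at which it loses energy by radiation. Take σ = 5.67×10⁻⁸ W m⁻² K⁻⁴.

Convert: 47 °C = 320 K.
Q = εσA(T⁴ − T_s⁴). T⁴ − T_s⁴ = (320)⁴ − (279)⁴ = 1.05×10^10 − 6.06×10^9 = 4.43×10^9 K⁴.
Q = 0.92 × 5.67×10⁻⁸ × 6.08×10^-3 × 4.43×10^9 = 1.40 W.

Q ≈ 1.40 W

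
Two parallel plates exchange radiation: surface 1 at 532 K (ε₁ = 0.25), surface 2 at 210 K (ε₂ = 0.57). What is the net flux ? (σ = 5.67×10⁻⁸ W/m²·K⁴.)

q ≈ 932 W/m²

For two large parallel gray plates, q = σ(T₁⁴ − T₂⁴) / (1/ε₁ + 1/ε₂ − 1).
1/ε₁ + 1/ε₂ − 1 = 1/0.25 + 1/0.57 − 1 = 4.754.
T₁⁴ − T₂⁴ = 8.01×10^10 − 1.94×10^9 = 7.82×10^10 K⁴.
q = 5.67×10⁻⁸ × 7.82×10^10 / 4.754 = 932 W/m².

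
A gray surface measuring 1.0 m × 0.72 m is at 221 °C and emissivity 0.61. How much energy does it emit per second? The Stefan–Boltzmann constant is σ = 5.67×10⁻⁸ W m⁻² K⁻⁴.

A = 1.0 × 0.72 = 0.720 m².
221 °C = 494 K.
P = εσAT⁴ = 0.61 × 5.67×10⁻⁸ × 0.720 × (494)⁴ = 0.61 × 5.67×10⁻⁸ × 0.720 × 5.96×10^10.
P = 1480 W.

P ≈ 1480 W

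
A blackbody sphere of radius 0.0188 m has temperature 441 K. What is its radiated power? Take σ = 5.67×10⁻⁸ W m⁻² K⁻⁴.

P ≈ 9.52 W

A = 4πr² = 4π × (0.0188)² = 4.44×10^-3 m².
P = σAT⁴ = 5.67×10⁻⁸ × 4.44×10^-3 × (441)⁴ = 5.67×10⁻⁸ × 4.44×10^-3 × 3.78×10^10.
P = 9.52 W.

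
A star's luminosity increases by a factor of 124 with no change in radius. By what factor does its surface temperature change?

factor ≈ 3.34

P ∝ T⁴ ⇒ T ∝ P^(1/4), so T scales by (124)^(1/4) = 3.34.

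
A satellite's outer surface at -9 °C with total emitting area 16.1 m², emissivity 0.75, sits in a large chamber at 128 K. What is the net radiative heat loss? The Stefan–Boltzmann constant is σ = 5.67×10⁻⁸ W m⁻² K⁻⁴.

Q ≈ 3140 W

Convert: -9 °C = 264 K.
Q = εσA(T⁴ − T_s⁴). T⁴ − T_s⁴ = (264)⁴ − (128)⁴ = 4.86×10^9 − 2.68×10^8 = 4.59×10^9 K⁴.
Q = 0.75 × 5.67×10⁻⁸ × 16.1 × 4.59×10^9 = 3140 W.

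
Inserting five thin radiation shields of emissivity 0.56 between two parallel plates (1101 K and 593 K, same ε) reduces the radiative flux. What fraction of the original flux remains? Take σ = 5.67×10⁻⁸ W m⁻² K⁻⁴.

With N identical shields there are N+1 = 6 gaps in series, each with the same radiative resistance, so the flux falls to 1/(N+1) of its unshielded value.

ratio ≈ 0.167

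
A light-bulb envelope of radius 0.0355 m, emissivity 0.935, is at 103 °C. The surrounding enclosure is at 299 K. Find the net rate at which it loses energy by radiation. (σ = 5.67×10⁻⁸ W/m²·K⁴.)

Q ≈ 10.1 W

A = 4πr² = 4π × (0.0355)² = 0.0158 m².
Convert: 103 °C = 376 K.
Q = εσA(T⁴ − T_s⁴). T⁴ − T_s⁴ = (376)⁴ − (299)⁴ = 2.00×10^10 − 7.99×10^9 = 1.20×10^10 K⁴.
Q = 0.935 × 5.67×10⁻⁸ × 0.0158 × 1.20×10^10 = 10.1 W.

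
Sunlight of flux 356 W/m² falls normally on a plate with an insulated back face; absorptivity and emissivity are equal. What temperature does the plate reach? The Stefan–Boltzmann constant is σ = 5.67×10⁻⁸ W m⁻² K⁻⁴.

T ≈ 281 K

Absorbed flux αS = emitted flux εσT⁴ (one radiating face); with α = ε, T = (S/σ)^(1/4).
T = (356 / 5.67×10⁻⁸)^(1/4) = (6.28×10^9)^(1/4).
T = 281 K.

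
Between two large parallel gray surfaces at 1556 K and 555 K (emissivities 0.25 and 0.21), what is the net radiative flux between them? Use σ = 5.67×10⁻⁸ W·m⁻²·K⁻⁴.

For two large parallel gray plates, q = σ(T₁⁴ − T₂⁴) / (1/ε₁ + 1/ε₂ − 1).
1/ε₁ + 1/ε₂ − 1 = 1/0.25 + 1/0.21 − 1 = 7.762.
T₁⁴ − T₂⁴ = 5.86×10^12 − 9.49×10^10 = 5.77×10^12 K⁴.
q = 5.67×10⁻⁸ × 5.77×10^12 / 7.762 = 42100 W/m².

q ≈ 42100 W/m²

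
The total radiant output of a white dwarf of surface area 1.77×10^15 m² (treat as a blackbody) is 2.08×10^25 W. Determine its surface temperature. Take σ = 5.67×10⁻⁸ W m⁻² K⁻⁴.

From P = σAT⁴, T = (P / σA)^(1/4) = (2.08×10^25 / (5.67×10⁻⁸ × 1.77×10^15))^(1/4).
T = (2.07×10^17)^(1/4) = 21300 K.

T ≈ 21300 K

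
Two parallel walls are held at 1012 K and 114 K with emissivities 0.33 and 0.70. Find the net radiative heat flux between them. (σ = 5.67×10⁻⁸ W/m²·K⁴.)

For two large parallel gray plates, q = σ(T₁⁴ − T₂⁴) / (1/ε₁ + 1/ε₂ − 1).
1/ε₁ + 1/ε₂ − 1 = 1/0.33 + 1/0.70 − 1 = 3.459.
T₁⁴ − T₂⁴ = 1.05×10^12 − 1.69×10^8 = 1.05×10^12 K⁴.
q = 5.67×10⁻⁸ × 1.05×10^12 / 3.459 = 17200 W/m².

q ≈ 17200 W/m²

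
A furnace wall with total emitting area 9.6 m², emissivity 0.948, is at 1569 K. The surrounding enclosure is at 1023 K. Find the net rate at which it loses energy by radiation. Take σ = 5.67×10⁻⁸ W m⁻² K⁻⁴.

Q = εσA(T⁴ − T_s⁴). T⁴ − T_s⁴ = (1569)⁴ − (1023)⁴ = 6.06×10^12 − 1.10×10^12 = 4.97×10^12 K⁴.
Q = 0.948 × 5.67×10⁻⁸ × 9.60 × 4.97×10^12 = 2.56×10^6 W.

Q ≈ 2.56×10^6 W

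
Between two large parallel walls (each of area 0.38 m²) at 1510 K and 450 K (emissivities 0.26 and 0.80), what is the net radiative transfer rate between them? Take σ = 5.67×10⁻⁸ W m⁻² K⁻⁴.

Q ≈ 27100 W

For two large parallel gray plates, q = σ(T₁⁴ − T₂⁴) / (1/ε₁ + 1/ε₂ − 1).
1/ε₁ + 1/ε₂ − 1 = 1/0.26 + 1/0.80 − 1 = 4.096.
T₁⁴ − T₂⁴ = 5.20×10^12 − 4.10×10^10 = 5.16×10^12 K⁴.
q = 5.67×10⁻⁸ × 5.16×10^12 / 4.096 = 71400 W/m².
Q = q·A = 71400 × 0.38 = 27100 W.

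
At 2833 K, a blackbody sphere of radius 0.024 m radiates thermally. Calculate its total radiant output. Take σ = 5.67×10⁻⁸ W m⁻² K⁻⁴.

A = 4πr² = 4π × (0.024)² = 7.24×10^-3 m².
P = σAT⁴ = 5.67×10⁻⁸ × 7.24×10^-3 × (2833)⁴ = 5.67×10⁻⁸ × 7.24×10^-3 × 6.44×10^13.
P = 26400 W.

P ≈ 26400 W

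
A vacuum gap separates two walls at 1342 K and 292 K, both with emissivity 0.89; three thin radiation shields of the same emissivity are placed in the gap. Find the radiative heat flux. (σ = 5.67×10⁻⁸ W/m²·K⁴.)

Each of the 4 gaps contributes resistance (2/ε − 1) = 2/0.89 − 1 = 1.247; total = 4.989.
q = σ(T₁⁴ − T₂⁴) / 4.989 = 5.67×10⁻⁸ × 3.24×10^12 / 4.989 = 36800 W/m².

q ≈ 36800 W/m²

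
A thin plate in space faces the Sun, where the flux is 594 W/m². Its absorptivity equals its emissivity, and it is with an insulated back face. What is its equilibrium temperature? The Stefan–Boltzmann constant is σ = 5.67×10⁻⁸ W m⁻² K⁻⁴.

Absorbed flux αS = emitted flux εσT⁴ (one radiating face); with α = ε, T = (S/σ)^(1/4).
T = (594 / 5.67×10⁻⁸)^(1/4) = (1.05×10^10)^(1/4).
T = 320 K.

T ≈ 320 K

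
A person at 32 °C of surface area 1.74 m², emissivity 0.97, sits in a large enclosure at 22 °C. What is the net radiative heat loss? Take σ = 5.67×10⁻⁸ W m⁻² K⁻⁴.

Q ≈ 103 W

Convert: 32 °C = 305 K; 22 °C = 295 K.
Q = εσA(T⁴ − T_s⁴). T⁴ − T_s⁴ = (305)⁴ − (295)⁴ = 8.65×10^9 − 7.57×10^9 = 1.08×10^9 K⁴.
Q = 0.97 × 5.67×10⁻⁸ × 1.74 × 1.08×10^9 = 103 W.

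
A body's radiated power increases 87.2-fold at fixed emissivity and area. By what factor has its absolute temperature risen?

P ∝ T⁴ ⇒ T ∝ P^(1/4), so T scales by (87.2)^(1/4) = 3.06.

factor ≈ 3.06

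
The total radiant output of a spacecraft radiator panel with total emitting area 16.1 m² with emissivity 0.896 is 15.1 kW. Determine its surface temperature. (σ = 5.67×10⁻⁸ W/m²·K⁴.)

From P = εσAT⁴, T = (P / εσA)^(1/4) = (15100 / (0.896 × 5.67×10⁻⁸ × 16.1))^(1/4).
T = (1.85×10^10)^(1/4) = 369 K.

T ≈ 369 K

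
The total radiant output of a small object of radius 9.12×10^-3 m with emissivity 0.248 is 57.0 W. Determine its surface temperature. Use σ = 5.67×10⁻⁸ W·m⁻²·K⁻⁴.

A = 4πr² = 4π × (9.12×10^-3)² = 1.05×10^-3 m².
From P = εσAT⁴, T = (P / εσA)^(1/4) = (57.0 / (0.248 × 5.67×10⁻⁸ × 1.05×10^-3))^(1/4).
T = (3.88×10^12)^(1/4) = 1400 K.

T ≈ 1400 K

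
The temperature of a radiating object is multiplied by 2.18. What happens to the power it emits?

P ∝ T⁴, so the power scales as (2.18)⁴ = 22.6.

factor ≈ 22.6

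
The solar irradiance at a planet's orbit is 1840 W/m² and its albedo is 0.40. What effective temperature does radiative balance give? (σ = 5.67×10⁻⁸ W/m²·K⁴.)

T ≈ 264 K

Power absorbed = (1−a)S·πR²; power emitted = 4πR²σT⁴. Equating and cancelling πR²:
T = ((1−a)S / 4σ)^(1/4) = (1100 / (4 × 5.67×10⁻⁸))^(1/4) = (4.87×10^9)^(1/4).
T = 264 K.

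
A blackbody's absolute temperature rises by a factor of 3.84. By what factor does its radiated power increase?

factor ≈ 217

P ∝ T⁴, so the power scales as (3.84)⁴ = 217.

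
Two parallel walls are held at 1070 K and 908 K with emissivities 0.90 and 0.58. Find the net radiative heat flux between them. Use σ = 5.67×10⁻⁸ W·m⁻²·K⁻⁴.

For two large parallel gray plates, q = σ(T₁⁴ − T₂⁴) / (1/ε₁ + 1/ε₂ − 1).
1/ε₁ + 1/ε₂ − 1 = 1/0.90 + 1/0.58 − 1 = 1.835.
T₁⁴ − T₂⁴ = 1.31×10^12 − 6.80×10^11 = 6.31×10^11 K⁴.
q = 5.67×10⁻⁸ × 6.31×10^11 / 1.835 = 19500 W/m².

q ≈ 19500 W/m²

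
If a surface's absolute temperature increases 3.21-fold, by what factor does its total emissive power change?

P ∝ T⁴, so the power scales as (3.21)⁴ = 106.

factor ≈ 106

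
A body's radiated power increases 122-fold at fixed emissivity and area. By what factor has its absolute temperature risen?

P ∝ T⁴ ⇒ T ∝ P^(1/4), so T scales by (122)^(1/4) = 3.32.

factor ≈ 3.32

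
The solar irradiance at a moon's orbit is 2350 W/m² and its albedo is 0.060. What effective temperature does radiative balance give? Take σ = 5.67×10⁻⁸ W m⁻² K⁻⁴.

Power absorbed = (1−a)S·πR²; power emitted = 4πR²σT⁴. Equating and cancelling πR²:
T = ((1−a)S / 4σ)^(1/4) = (2210 / (4 × 5.67×10⁻⁸))^(1/4) = (9.74×10^9)^(1/4).
T = 314 K.

T ≈ 314 K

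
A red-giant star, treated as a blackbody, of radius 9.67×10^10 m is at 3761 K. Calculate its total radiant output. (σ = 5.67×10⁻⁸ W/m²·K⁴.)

P ≈ 1.33×10^30 W

A = 4πr² = 4π × (9.67×10^10)² = 1.18×10^23 m².
P = σAT⁴ = 5.67×10⁻⁸ × 1.18×10^23 × (3761)⁴ = 5.67×10⁻⁸ × 1.18×10^23 × 2.00×10^14.
P = 1.33×10^30 W.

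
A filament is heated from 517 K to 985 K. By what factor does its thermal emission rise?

P ∝ T⁴, so the ratio is (985/517)⁴ = (1.905)⁴ = 13.2.

ratio ≈ 13.2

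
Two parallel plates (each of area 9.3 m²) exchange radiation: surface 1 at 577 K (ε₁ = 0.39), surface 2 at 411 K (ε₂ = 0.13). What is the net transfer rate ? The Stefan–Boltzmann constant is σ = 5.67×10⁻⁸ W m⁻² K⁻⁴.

For two large parallel gray plates, q = σ(T₁⁴ − T₂⁴) / (1/ε₁ + 1/ε₂ − 1).
1/ε₁ + 1/ε₂ − 1 = 1/0.39 + 1/0.13 − 1 = 9.256.
T₁⁴ − T₂⁴ = 1.11×10^11 − 2.85×10^10 = 8.23×10^10 K⁴.
q = 5.67×10⁻⁸ × 8.23×10^10 / 9.256 = 504 W/m².
Q = q·A = 504 × 9.3 = 4690 W.

Q ≈ 4690 W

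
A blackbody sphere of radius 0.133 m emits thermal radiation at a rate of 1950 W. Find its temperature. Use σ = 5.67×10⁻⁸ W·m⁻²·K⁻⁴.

T ≈ 627 K

A = 4πr² = 4π × (0.133)² = 0.222 m².
From P = σAT⁴, T = (P / σA)^(1/4) = (1950 / (5.67×10⁻⁸ × 0.222))^(1/4).
T = (1.55×10^11)^(1/4) = 627 K.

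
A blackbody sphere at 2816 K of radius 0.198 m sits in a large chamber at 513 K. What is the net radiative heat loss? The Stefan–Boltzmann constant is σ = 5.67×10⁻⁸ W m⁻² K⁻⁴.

A = 4πr² = 4π × (0.198)² = 0.493 m².
Q = σA(T⁴ − T_s⁴). T⁴ − T_s⁴ = (2816)⁴ − (513)⁴ = 6.29×10^13 − 6.93×10^10 = 6.28×10^13 K⁴.
Q = 5.67×10⁻⁸ × 0.493 × 6.28×10^13 = 1.75×10^6 W.

Q ≈ 1.75×10^6 W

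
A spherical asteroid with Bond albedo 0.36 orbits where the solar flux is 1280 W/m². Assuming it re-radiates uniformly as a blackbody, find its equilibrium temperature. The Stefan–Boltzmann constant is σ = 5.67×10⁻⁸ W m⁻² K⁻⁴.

T ≈ 245 K

Power absorbed = (1−a)S·πR²; power emitted = 4πR²σT⁴. Equating and cancelling πR²:
T = ((1−a)S / 4σ)^(1/4) = (819 / (4 × 5.67×10⁻⁸))^(1/4) = (3.61×10^9)^(1/4).
T = 245 K.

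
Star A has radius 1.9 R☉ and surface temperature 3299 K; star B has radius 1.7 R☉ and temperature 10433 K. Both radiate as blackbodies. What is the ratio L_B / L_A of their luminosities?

L = 4πR²σT⁴ ∝ R²T⁴, so L_B/L_A = (1.7/1.9)² × (10433/3299)⁴ = 0.801 × 100 = 80.1.

L_B/L_A ≈ 80.1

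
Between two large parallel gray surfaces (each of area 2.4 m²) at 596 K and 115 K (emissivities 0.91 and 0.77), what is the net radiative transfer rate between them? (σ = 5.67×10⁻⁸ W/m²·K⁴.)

Q ≈ 12300 W

For two large parallel gray plates, q = σ(T₁⁴ − T₂⁴) / (1/ε₁ + 1/ε₂ − 1).
1/ε₁ + 1/ε₂ − 1 = 1/0.91 + 1/0.77 − 1 = 1.398.
T₁⁴ − T₂⁴ = 1.26×10^11 − 1.75×10^8 = 1.26×10^11 K⁴.
q = 5.67×10⁻⁸ × 1.26×10^11 / 1.398 = 5110 W/m².
Q = q·A = 5110 × 2.4 = 12300 W.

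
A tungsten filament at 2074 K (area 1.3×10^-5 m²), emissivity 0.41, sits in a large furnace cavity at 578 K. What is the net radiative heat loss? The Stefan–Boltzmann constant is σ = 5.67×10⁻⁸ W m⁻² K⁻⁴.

Q ≈ 5.56 W

Q = εσA(T⁴ − T_s⁴). T⁴ − T_s⁴ = (2074)⁴ − (578)⁴ = 1.85×10^13 − 1.12×10^11 = 1.84×10^13 K⁴.
Q = 0.41 × 5.67×10⁻⁸ × 1.30×10^-5 × 1.84×10^13 = 5.56 W.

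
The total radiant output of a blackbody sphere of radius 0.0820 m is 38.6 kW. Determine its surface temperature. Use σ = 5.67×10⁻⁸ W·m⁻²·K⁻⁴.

A = 4πr² = 4π × (0.0820)² = 0.0845 m².
From P = σAT⁴, T = (P / σA)^(1/4) = (38600 / (5.67×10⁻⁸ × 0.0845))^(1/4).
T = (8.06×10^12)^(1/4) = 1680 K.

T ≈ 1680 K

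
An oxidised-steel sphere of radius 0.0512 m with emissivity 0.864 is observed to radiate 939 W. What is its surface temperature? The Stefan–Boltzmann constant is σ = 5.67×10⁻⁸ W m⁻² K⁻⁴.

T ≈ 873 K

A = 4πr² = 4π × (0.0512)² = 0.0329 m².
From P = εσAT⁴, T = (P / εσA)^(1/4) = (939 / (0.864 × 5.67×10⁻⁸ × 0.0329))^(1/4).
T = (5.82×10^11)^(1/4) = 873 K.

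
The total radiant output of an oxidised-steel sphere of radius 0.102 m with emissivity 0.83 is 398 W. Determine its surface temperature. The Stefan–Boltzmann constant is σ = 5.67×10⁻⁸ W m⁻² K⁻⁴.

A = 4πr² = 4π × (0.102)² = 0.131 m².
From P = εσAT⁴, T = (P / εσA)^(1/4) = (398 / (0.83 × 5.67×10⁻⁸ × 0.131))^(1/4).
T = (6.47×10^10)^(1/4) = 504 K.

T ≈ 504 K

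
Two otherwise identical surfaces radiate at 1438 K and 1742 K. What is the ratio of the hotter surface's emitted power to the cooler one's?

ratio ≈ 2.15

P ∝ T⁴, so the ratio is (1742/1438)⁴ = (1.211)⁴ = 2.15.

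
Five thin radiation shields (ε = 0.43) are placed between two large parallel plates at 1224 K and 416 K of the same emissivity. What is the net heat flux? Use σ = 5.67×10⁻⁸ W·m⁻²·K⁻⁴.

Each of the 6 gaps contributes resistance (2/ε − 1) = 2/0.43 − 1 = 3.651; total = 21.91.
q = σ(T₁⁴ − T₂⁴) / 21.91 = 5.67×10⁻⁸ × 2.21×10^12 / 21.91 = 5730 W/m².

q ≈ 5730 W/m²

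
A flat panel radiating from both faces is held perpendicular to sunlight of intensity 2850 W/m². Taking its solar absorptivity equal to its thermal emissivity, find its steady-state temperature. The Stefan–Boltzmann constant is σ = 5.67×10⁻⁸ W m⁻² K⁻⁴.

T ≈ 398 K

Absorbed flux αS = emitted flux 2εσT⁴ per unit area; with α = ε this gives T = (S/2σ)^(1/4).
T = (2850 / (2 × 5.67×10⁻⁸))^(1/4) = (2.51×10^10)^(1/4).
T = 398 K.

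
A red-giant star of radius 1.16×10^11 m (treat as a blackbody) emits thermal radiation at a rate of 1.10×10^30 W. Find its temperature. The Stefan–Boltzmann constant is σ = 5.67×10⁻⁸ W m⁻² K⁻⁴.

A = 4πr² = 4π × (1.16×10^11)² = 1.69×10^23 m².
From P = σAT⁴, T = (P / σA)^(1/4) = (1.10×10^30 / (5.67×10⁻⁸ × 1.69×10^23))^(1/4).
T = (1.15×10^14)^(1/4) = 3270 K.

T ≈ 3270 K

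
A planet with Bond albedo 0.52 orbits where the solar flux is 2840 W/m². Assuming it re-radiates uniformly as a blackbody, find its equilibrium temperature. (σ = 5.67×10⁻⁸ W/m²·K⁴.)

T ≈ 278 K

Power absorbed = (1−a)S·πR²; power emitted = 4πR²σT⁴. Equating and cancelling πR²:
T = ((1−a)S / 4σ)^(1/4) = (1360 / (4 × 5.67×10⁻⁸))^(1/4) = (6.01×10^9)^(1/4).
T = 278 K.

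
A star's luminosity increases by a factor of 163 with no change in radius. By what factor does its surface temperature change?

P ∝ T⁴ ⇒ T ∝ P^(1/4), so T scales by (163)^(1/4) = 3.57.

factor ≈ 3.57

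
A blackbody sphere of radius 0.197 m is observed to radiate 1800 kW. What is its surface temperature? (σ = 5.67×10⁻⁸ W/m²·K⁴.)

T ≈ 2840 K

A = 4πr² = 4π × (0.197)² = 0.488 m².
From P = σAT⁴, T = (P / σA)^(1/4) = (1.80×10^6 / (5.67×10⁻⁸ × 0.488))^(1/4).
T = (6.51×10^13)^(1/4) = 2840 K.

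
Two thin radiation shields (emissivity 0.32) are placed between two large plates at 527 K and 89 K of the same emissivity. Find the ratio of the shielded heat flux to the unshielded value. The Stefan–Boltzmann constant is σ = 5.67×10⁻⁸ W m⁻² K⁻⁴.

With N identical shields there are N+1 = 3 gaps in series, each with the same radiative resistance, so the flux falls to 1/(N+1) of its unshielded value.

ratio ≈ 0.333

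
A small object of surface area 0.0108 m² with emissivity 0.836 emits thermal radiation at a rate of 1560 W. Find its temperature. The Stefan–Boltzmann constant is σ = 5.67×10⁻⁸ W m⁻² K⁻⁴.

T ≈ 1320 K

From P = εσAT⁴, T = (P / εσA)^(1/4) = (1560 / (0.836 × 5.67×10⁻⁸ × 0.0108))^(1/4).
T = (3.05×10^12)^(1/4) = 1320 K.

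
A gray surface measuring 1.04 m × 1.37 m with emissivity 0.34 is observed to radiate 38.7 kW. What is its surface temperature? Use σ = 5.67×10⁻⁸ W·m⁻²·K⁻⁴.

T ≈ 1090 K

A = 1.04 × 1.37 = 1.42 m².
From P = εσAT⁴, T = (P / εσA)^(1/4) = (38700 / (0.34 × 5.67×10⁻⁸ × 1.42))^(1/4).
T = (1.41×10^12)^(1/4) = 1090 K.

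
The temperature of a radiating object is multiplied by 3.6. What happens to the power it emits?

factor ≈ 168

P ∝ T⁴, so the power scales as (3.6)⁴ = 168.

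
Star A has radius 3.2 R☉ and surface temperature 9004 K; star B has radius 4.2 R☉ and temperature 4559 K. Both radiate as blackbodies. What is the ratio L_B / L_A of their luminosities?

L = 4πR²σT⁴ ∝ R²T⁴, so L_B/L_A = (4.2/3.2)² × (4559/9004)⁴ = 1.72 × 0.0657 = 0.113.

L_B/L_A ≈ 0.113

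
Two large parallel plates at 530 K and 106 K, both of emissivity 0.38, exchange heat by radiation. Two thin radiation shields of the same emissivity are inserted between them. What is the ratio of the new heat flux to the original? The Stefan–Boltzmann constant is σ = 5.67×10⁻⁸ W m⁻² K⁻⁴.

With N identical shields there are N+1 = 3 gaps in series, each with the same radiative resistance, so the flux falls to 1/(N+1) of its unshielded value.

ratio ≈ 0.333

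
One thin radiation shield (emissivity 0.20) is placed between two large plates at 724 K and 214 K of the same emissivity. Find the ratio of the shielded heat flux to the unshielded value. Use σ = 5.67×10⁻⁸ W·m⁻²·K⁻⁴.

With N identical shields there are N+1 = 2 gaps in series, each with the same radiative resistance, so the flux falls to 1/(N+1) of its unshielded value.

ratio ≈ 0.500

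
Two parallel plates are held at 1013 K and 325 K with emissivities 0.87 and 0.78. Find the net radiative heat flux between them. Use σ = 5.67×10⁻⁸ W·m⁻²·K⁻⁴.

For two large parallel gray plates, q = σ(T₁⁴ − T₂⁴) / (1/ε₁ + 1/ε₂ − 1).
1/ε₁ + 1/ε₂ − 1 = 1/0.87 + 1/0.78 − 1 = 1.431.
T₁⁴ − T₂⁴ = 1.05×10^12 − 1.12×10^10 = 1.04×10^12 K⁴.
q = 5.67×10⁻⁸ × 1.04×10^12 / 1.431 = 41300 W/m².

q ≈ 41300 W/m²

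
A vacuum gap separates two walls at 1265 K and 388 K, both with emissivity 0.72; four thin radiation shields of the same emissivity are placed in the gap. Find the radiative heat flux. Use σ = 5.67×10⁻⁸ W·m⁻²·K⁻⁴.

q ≈ 16200 W/m²

Each of the 5 gaps contributes resistance (2/ε − 1) = 2/0.72 − 1 = 1.778; total = 8.889.
q = σ(T₁⁴ − T₂⁴) / 8.889 = 5.67×10⁻⁸ × 2.54×10^12 / 8.889 = 16200 W/m².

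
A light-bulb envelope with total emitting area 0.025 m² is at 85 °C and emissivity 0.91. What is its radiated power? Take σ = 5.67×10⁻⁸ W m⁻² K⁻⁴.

85 °C = 358 K.
Stefan–Boltzmann: P = εσAT⁴ = 0.91 × 5.67×10⁻⁸ × 0.0250 × (358)⁴ = 0.91 × 5.67×10⁻⁸ × 0.0250 × 1.64×10^10.
P = 21.2 W.

P ≈ 21.2 W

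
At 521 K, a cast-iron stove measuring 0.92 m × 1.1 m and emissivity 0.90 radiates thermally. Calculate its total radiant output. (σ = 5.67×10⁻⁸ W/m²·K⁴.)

A = 0.92 × 1.1 = 1.01 m².
Stefan–Boltzmann: P = εσAT⁴ = 0.90 × 5.67×10⁻⁸ × 1.01 × (521)⁴ = 0.90 × 5.67×10⁻⁸ × 1.01 × 7.37×10^10.
P = 3810 W.

P ≈ 3810 W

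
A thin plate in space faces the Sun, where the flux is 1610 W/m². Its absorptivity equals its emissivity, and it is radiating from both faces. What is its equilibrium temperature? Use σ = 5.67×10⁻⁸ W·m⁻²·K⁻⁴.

Absorbed flux αS = emitted flux 2εσT⁴ per unit area; with α = ε this gives T = (S/2σ)^(1/4).
T = (1610 / (2 × 5.67×10⁻⁸))^(1/4) = (1.42×10^10)^(1/4).
T = 345 K.

T ≈ 345 K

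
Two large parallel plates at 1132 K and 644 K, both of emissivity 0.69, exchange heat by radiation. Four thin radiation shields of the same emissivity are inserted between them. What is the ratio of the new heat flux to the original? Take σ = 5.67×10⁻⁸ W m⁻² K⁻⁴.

With N identical shields there are N+1 = 5 gaps in series, each with the same radiative resistance, so the flux falls to 1/(N+1) of its unshielded value.

ratio ≈ 0.200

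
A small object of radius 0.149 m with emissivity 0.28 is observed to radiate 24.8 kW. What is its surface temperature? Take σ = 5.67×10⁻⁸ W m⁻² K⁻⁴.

T ≈ 1540 K

A = 4πr² = 4π × (0.149)² = 0.279 m².
From P = εσAT⁴, T = (P / εσA)^(1/4) = (24800 / (0.28 × 5.67×10⁻⁸ × 0.279))^(1/4).
T = (5.60×10^12)^(1/4) = 1540 K.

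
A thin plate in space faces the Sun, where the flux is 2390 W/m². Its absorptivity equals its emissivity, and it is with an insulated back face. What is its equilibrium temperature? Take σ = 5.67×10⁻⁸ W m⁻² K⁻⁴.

T ≈ 453 K

Absorbed flux αS = emitted flux εσT⁴ (one radiating face); with α = ε, T = (S/σ)^(1/4).
T = (2390 / 5.67×10⁻⁸)^(1/4) = (4.22×10^10)^(1/4).
T = 453 K.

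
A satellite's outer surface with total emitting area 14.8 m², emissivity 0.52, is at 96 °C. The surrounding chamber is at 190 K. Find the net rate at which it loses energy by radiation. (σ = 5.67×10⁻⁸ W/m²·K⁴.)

Q ≈ 7520 W

Convert: 96 °C = 369 K.
Q = εσA(T⁴ − T_s⁴). T⁴ − T_s⁴ = (369)⁴ − (190)⁴ = 1.85×10^10 − 1.30×10^9 = 1.72×10^10 K⁴.
Q = 0.52 × 5.67×10⁻⁸ × 14.8 × 1.72×10^10 = 7520 W.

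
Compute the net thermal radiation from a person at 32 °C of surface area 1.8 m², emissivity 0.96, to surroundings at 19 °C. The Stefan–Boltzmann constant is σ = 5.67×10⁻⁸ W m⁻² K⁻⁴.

Convert: 32 °C = 305 K; 19 °C = 292 K.
Q = εσA(T⁴ − T_s⁴). T⁴ − T_s⁴ = (305)⁴ − (292)⁴ = 8.65×10^9 − 7.27×10^9 = 1.38×10^9 K⁴.
Q = 0.96 × 5.67×10⁻⁸ × 1.80 × 1.38×10^9 = 136 W.

Q ≈ 136 W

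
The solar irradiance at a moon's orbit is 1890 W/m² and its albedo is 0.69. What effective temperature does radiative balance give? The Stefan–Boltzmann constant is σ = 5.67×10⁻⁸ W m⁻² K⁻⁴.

Power absorbed = (1−a)S·πR²; power emitted = 4πR²σT⁴. Equating and cancelling πR²:
T = ((1−a)S / 4σ)^(1/4) = (586 / (4 × 5.67×10⁻⁸))^(1/4) = (2.58×10^9)^(1/4).
T = 225 K.

T ≈ 225 K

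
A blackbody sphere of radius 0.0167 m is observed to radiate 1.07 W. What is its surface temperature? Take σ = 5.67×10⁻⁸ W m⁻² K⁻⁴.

T ≈ 271 K

A = 4πr² = 4π × (0.0167)² = 3.50×10^-3 m².
From P = σAT⁴, T = (P / σA)^(1/4) = (1.07 / (5.67×10⁻⁸ × 3.50×10^-3))^(1/4).
T = (5.38×10^9)^(1/4) = 271 K.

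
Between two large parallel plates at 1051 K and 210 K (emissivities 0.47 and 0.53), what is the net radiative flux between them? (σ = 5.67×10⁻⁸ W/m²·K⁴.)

q ≈ 22900 W/m²

For two large parallel gray plates, q = σ(T₁⁴ − T₂⁴) / (1/ε₁ + 1/ε₂ − 1).
1/ε₁ + 1/ε₂ − 1 = 1/0.47 + 1/0.53 − 1 = 3.014.
T₁⁴ − T₂⁴ = 1.22×10^12 − 1.94×10^9 = 1.22×10^12 K⁴.
q = 5.67×10⁻⁸ × 1.22×10^12 / 3.014 = 22900 W/m².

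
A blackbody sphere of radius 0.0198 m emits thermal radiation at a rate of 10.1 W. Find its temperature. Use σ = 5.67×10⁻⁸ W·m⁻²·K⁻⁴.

A = 4πr² = 4π × (0.0198)² = 4.93×10^-3 m².
From P = σAT⁴, T = (P / σA)^(1/4) = (10.1 / (5.67×10⁻⁸ × 4.93×10^-3))^(1/4).
T = (3.62×10^10)^(1/4) = 436 K.

T ≈ 436 K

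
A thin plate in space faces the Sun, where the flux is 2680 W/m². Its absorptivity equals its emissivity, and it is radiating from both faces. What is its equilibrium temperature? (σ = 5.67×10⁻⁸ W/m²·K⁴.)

T ≈ 392 K

Absorbed flux αS = emitted flux 2εσT⁴ per unit area; with α = ε this gives T = (S/2σ)^(1/4).
T = (2680 / (2 × 5.67×10⁻⁸))^(1/4) = (2.36×10^10)^(1/4).
T = 392 K.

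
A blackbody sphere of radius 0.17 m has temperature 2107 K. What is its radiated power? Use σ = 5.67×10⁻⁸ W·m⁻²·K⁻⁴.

A = 4πr² = 4π × (0.17)² = 0.363 m².
P = σAT⁴ = 5.67×10⁻⁸ × 0.363 × (2107)⁴ = 5.67×10⁻⁸ × 0.363 × 1.97×10^13.
P = 4.06×10^5 W.

P ≈ 4.06×10^5 W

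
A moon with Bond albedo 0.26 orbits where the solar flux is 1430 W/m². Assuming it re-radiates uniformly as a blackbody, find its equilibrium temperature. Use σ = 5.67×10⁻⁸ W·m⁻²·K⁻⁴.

T ≈ 261 K

Power absorbed = (1−a)S·πR²; power emitted = 4πR²σT⁴. Equating and cancelling πR²:
T = ((1−a)S / 4σ)^(1/4) = (1060 / (4 × 5.67×10⁻⁸))^(1/4) = (4.67×10^9)^(1/4).
T = 261 K.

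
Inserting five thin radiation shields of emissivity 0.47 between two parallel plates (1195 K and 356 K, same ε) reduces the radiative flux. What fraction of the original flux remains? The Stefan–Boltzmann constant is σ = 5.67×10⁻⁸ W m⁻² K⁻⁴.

ratio ≈ 0.167

With N identical shields there are N+1 = 6 gaps in series, each with the same radiative resistance, so the flux falls to 1/(N+1) of its unshielded value.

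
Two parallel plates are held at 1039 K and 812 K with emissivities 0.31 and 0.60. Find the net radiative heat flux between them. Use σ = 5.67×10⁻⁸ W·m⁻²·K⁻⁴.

q ≈ 10600 W/m²

For two large parallel gray plates, q = σ(T₁⁴ − T₂⁴) / (1/ε₁ + 1/ε₂ − 1).
1/ε₁ + 1/ε₂ − 1 = 1/0.31 + 1/0.60 − 1 = 3.892.
T₁⁴ − T₂⁴ = 1.17×10^12 − 4.35×10^11 = 7.31×10^11 K⁴.
q = 5.67×10⁻⁸ × 7.31×10^11 / 3.892 = 10600 W/m².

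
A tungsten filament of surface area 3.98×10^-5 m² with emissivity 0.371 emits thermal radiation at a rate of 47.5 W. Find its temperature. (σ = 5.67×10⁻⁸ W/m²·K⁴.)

From P = εσAT⁴, T = (P / εσA)^(1/4) = (47.5 / (0.371 × 5.67×10⁻⁸ × 3.98×10^-5))^(1/4).
T = (5.67×10^13)^(1/4) = 2740 K.

T ≈ 2740 K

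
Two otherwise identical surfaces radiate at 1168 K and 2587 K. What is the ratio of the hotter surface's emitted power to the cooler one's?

P ∝ T⁴, so the ratio is (2587/1168)⁴ = (2.215)⁴ = 24.1.

ratio ≈ 24.1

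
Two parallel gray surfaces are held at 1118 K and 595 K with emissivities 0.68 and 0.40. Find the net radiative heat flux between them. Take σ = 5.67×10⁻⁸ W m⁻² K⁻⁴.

For two large parallel gray plates, q = σ(T₁⁴ − T₂⁴) / (1/ε₁ + 1/ε₂ − 1).
1/ε₁ + 1/ε₂ − 1 = 1/0.68 + 1/0.40 − 1 = 2.971.
T₁⁴ − T₂⁴ = 1.56×10^12 − 1.25×10^11 = 1.44×10^12 K⁴.
q = 5.67×10⁻⁸ × 1.44×10^12 / 2.971 = 27400 W/m².

q ≈ 27400 W/m²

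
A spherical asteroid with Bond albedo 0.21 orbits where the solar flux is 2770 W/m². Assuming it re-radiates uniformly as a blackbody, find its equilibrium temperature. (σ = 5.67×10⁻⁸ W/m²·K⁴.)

T ≈ 313 K

Power absorbed = (1−a)S·πR²; power emitted = 4πR²σT⁴. Equating and cancelling πR²:
T = ((1−a)S / 4σ)^(1/4) = (2190 / (4 × 5.67×10⁻⁸))^(1/4) = (9.65×10^9)^(1/4).
T = 313 K.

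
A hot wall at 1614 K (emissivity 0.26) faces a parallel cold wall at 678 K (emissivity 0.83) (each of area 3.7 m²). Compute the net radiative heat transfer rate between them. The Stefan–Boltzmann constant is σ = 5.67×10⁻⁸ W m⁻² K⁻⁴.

For two large parallel gray plates, q = σ(T₁⁴ − T₂⁴) / (1/ε₁ + 1/ε₂ − 1).
1/ε₁ + 1/ε₂ − 1 = 1/0.26 + 1/0.83 − 1 = 4.051.
T₁⁴ − T₂⁴ = 6.79×10^12 − 2.11×10^11 = 6.57×10^12 K⁴.
q = 5.67×10⁻⁸ × 6.57×10^12 / 4.051 = 92000 W/m².
Q = q·A = 92000 × 3.7 = 3.40×10^5 W.

Q ≈ 3.40×10^5 W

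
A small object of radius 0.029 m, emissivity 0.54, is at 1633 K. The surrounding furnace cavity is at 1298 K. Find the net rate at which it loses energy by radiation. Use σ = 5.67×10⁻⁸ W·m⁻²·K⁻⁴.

Q ≈ 1380 W

A = 4πr² = 4π × (0.029)² = 0.0106 m².
Q = εσA(T⁴ − T_s⁴). T⁴ − T_s⁴ = (1633)⁴ − (1298)⁴ = 7.11×10^12 − 2.84×10^12 = 4.27×10^12 K⁴.
Q = 0.54 × 5.67×10⁻⁸ × 0.0106 × 4.27×10^12 = 1380 W.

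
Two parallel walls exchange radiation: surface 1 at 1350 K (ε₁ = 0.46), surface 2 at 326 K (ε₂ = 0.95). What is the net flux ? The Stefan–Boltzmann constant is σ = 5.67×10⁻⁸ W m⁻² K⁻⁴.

For two large parallel gray plates, q = σ(T₁⁴ − T₂⁴) / (1/ε₁ + 1/ε₂ − 1).
1/ε₁ + 1/ε₂ − 1 = 1/0.46 + 1/0.95 − 1 = 2.227.
T₁⁴ − T₂⁴ = 3.32×10^12 − 1.13×10^10 = 3.31×10^12 K⁴.
q = 5.67×10⁻⁸ × 3.31×10^12 / 2.227 = 84300 W/m².

q ≈ 84300 W/m²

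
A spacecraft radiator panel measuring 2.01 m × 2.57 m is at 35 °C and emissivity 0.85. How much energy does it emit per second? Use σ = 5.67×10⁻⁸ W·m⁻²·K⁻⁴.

P ≈ 2240 W

A = 2.01 × 2.57 = 5.17 m².
35 °C = 308 K.
P = εσAT⁴ = 0.85 × 5.67×10⁻⁸ × 5.17 × (308)⁴ = 0.85 × 5.67×10⁻⁸ × 5.17 × 9.00×10^9.
P = 2240 W.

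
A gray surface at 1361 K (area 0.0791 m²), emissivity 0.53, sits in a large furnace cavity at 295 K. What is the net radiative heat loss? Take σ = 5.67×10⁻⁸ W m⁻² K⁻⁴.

Q = εσA(T⁴ − T_s⁴). T⁴ − T_s⁴ = (1361)⁴ − (295)⁴ = 3.43×10^12 − 7.57×10^9 = 3.42×10^12 K⁴.
Q = 0.53 × 5.67×10⁻⁸ × 0.0791 × 3.42×10^12 = 8140 W.

Q ≈ 8140 W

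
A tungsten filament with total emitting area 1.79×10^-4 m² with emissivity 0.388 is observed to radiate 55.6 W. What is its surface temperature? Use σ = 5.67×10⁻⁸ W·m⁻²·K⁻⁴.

T ≈ 1940 K

From P = εσAT⁴, T = (P / εσA)^(1/4) = (55.6 / (0.388 × 5.67×10⁻⁸ × 1.79×10^-4))^(1/4).
T = (1.41×10^13)^(1/4) = 1940 K.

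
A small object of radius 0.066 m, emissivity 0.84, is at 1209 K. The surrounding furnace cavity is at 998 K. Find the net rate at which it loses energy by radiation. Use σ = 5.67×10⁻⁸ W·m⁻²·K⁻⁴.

Q ≈ 2980 W

A = 4πr² = 4π × (0.066)² = 0.0547 m².
Q = εσA(T⁴ − T_s⁴). T⁴ − T_s⁴ = (1209)⁴ − (998)⁴ = 2.14×10^12 − 9.92×10^11 = 1.14×10^12 K⁴.
Q = 0.84 × 5.67×10⁻⁸ × 0.0547 × 1.14×10^12 = 2980 W.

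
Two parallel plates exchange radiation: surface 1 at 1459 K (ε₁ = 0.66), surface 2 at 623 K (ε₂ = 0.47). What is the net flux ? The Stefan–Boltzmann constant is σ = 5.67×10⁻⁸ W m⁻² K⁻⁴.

For two large parallel gray plates, q = σ(T₁⁴ − T₂⁴) / (1/ε₁ + 1/ε₂ − 1).
1/ε₁ + 1/ε₂ − 1 = 1/0.66 + 1/0.47 − 1 = 2.643.
T₁⁴ − T₂⁴ = 4.53×10^12 − 1.51×10^11 = 4.38×10^12 K⁴.
q = 5.67×10⁻⁸ × 4.38×10^12 / 2.643 = 94000 W/m².

q ≈ 94000 W/m²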